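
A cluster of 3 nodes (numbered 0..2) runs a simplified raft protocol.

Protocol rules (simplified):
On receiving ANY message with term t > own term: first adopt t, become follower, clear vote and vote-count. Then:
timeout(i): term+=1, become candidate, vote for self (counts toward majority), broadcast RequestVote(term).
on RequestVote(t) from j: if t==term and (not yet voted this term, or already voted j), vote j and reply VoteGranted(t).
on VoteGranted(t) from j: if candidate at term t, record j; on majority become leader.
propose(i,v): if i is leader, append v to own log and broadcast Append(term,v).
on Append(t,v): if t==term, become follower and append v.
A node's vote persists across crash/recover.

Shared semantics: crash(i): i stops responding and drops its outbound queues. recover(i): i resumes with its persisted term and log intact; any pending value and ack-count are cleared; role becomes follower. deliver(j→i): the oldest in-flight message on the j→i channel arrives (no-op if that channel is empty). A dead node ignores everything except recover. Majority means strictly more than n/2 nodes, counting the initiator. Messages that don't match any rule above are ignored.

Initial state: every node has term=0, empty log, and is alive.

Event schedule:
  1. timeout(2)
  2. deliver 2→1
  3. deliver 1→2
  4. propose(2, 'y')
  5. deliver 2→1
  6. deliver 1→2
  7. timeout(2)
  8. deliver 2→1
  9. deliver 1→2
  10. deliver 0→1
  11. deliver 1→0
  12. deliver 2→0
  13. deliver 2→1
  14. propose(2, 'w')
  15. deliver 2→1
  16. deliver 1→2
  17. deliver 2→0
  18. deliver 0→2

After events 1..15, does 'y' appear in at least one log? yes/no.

yes

[1] timeout(2) → N2(cand t1 [-])
[2] deliver 2→1 → N1(foll t1 [-])
[3] deliver 1→2 → N2(lead t1 [-])
[4] propose(2,'y') → N2(lead t1 [y])
[5] deliver 2→1 → N1(foll t1 [y])
[6] deliver 1→2 → ∅
[7] timeout(2) → N2(cand t2 [y])
[8] deliver 2→1 → N1(foll t2 [y])
[9] deliver 1→2 → N2(lead t2 [y])
[10] deliver 0→1 → ∅
[11] deliver 1→0 → ∅
[12] deliver 2→0 → N0(foll t1 [-])
[13] deliver 2→1 → ∅
[14] propose(2,'w') → N2(lead t2 [y,w])
[15] deliver 2→1 → N1(foll t2 [y,w])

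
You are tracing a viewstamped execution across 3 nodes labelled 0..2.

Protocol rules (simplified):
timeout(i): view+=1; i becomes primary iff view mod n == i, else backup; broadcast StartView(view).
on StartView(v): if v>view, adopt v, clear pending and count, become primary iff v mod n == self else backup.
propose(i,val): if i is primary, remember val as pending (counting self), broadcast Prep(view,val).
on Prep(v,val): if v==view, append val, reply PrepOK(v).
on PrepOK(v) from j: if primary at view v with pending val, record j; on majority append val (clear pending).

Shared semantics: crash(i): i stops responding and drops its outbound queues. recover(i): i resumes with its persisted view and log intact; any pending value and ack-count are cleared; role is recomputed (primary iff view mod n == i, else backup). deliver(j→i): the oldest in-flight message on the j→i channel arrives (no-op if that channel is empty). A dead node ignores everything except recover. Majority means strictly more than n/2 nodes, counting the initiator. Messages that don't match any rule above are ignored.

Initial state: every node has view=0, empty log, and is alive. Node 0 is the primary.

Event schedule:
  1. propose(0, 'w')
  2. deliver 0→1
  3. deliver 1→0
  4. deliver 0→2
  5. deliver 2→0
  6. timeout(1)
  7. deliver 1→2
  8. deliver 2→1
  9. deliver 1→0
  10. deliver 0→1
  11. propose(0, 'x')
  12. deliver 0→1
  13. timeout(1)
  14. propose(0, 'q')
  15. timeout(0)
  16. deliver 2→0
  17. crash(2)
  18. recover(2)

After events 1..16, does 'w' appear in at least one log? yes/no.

yes

[1] propose(0,'w') → ∅
[2] deliver 0→1 → N1(back v0 [w])
[3] deliver 1→0 → N0(prim v0 [w])
[4] deliver 0→2 → N2(back v0 [w])
[5] deliver 2→0 → ∅
[6] timeout(1) → N1(prim v1 [w])
[7] deliver 1→2 → N2(back v1 [w])
[8] deliver 2→1 → ∅
[9] deliver 1→0 → N0(back v1 [w])
[10] deliver 0→1 → ∅
[11] propose(0,'x') → ∅
[12] deliver 0→1 → ∅
[13] timeout(1) → N1(back v2 [w])
[14] propose(0,'q') → ∅
[15] timeout(0) → N0(back v2 [w])
[16] deliver 2→0 → ∅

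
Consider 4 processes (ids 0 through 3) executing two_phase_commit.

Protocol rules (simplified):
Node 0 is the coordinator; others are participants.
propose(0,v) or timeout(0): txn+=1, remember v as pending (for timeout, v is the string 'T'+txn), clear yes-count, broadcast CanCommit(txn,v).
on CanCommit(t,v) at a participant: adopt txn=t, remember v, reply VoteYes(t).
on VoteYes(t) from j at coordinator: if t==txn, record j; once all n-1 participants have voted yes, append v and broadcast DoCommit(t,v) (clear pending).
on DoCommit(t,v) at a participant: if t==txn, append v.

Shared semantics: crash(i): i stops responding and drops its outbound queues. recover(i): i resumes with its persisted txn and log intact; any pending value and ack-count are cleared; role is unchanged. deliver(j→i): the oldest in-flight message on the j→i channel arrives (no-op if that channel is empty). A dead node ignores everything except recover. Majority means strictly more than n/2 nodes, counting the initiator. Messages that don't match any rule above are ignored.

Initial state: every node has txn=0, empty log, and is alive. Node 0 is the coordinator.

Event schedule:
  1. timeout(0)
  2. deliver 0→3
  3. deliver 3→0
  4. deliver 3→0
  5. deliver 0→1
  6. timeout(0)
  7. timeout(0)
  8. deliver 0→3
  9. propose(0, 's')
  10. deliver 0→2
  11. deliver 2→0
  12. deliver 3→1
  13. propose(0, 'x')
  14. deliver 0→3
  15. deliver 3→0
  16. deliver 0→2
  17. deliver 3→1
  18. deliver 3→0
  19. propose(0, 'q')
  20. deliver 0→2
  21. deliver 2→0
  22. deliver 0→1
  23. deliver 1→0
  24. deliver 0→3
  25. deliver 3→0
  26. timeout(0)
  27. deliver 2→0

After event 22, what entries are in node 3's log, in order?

empty

1. timeout(0):  <0:coor t1 ->
2. deliver 0→3:  <3:part t1 ->
3. deliver 3→0:  nop
4. deliver 3→0:  nop
5. deliver 0→1:  <1:part t1 ->
6. timeout(0):  <0:coor t2 ->
7. timeout(0):  <0:coor t3 ->
8. deliver 0→3:  <3:part t2 ->
9. propose(0,'s'):  <0:coor t4 ->
10. deliver 0→2:  <2:part t1 ->
11. deliver 2→0:  nop
12. deliver 3→1:  nop
13. propose(0,'x'):  <0:coor t5 ->
14. deliver 0→3:  <3:part t3 ->
15. deliver 3→0:  nop
16. deliver 0→2:  <2:part t2 ->
17. deliver 3→1:  nop
18. deliver 3→0:  nop
19. propose(0,'q'):  <0:coor t6 ->
20. deliver 0→2:  <2:part t3 ->
21. deliver 2→0:  nop
22. deliver 0→1:  <1:part t2 ->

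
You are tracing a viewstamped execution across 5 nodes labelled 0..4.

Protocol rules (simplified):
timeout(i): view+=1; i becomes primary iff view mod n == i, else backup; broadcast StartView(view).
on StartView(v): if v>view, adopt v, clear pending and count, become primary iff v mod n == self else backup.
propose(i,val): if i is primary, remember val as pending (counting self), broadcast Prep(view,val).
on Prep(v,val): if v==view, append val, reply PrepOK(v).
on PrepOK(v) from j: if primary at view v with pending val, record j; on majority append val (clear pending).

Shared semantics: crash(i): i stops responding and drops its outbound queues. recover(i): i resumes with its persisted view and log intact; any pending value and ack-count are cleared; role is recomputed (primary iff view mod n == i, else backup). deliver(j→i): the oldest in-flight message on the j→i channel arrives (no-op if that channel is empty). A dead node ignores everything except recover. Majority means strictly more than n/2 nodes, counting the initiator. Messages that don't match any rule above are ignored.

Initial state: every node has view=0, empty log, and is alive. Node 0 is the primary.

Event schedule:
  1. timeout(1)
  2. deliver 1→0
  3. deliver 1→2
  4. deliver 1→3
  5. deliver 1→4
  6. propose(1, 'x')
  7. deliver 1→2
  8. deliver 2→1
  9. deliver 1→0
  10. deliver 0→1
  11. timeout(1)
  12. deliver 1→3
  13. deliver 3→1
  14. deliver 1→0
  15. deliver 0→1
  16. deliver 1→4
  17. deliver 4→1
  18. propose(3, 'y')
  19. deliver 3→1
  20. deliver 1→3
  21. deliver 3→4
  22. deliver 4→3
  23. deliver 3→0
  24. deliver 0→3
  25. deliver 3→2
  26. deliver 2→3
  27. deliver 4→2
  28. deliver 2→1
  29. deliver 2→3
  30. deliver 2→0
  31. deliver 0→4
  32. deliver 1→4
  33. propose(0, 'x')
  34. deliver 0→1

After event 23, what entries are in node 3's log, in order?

x

1. timeout(1):  <1:prim v1 ->
2. deliver 1→0:  <0:back v1 ->
3. deliver 1→2:  <2:back v1 ->
4. deliver 1→3:  <3:back v1 ->
5. deliver 1→4:  <4:back v1 ->
6. propose(1,'x'):  nop
7. deliver 1→2:  <2:back v1 x>
8. deliver 2→1:  nop
9. deliver 1→0:  <0:back v1 x>
10. deliver 0→1:  <1:prim v1 x>
11. timeout(1):  <1:back v2 x>
12. deliver 1→3:  <3:back v1 x>
13. deliver 3→1:  nop
14. deliver 1→0:  <0:back v2 x>
15. deliver 0→1:  nop
16. deliver 1→4:  <4:back v1 x>
17. deliver 4→1:  nop
18. propose(3,'y'):  nop
19. deliver 3→1:  nop
20. deliver 1→3:  <3:back v2 x>
21. deliver 3→4:  nop
22. deliver 4→3:  nop
23. deliver 3→0:  nop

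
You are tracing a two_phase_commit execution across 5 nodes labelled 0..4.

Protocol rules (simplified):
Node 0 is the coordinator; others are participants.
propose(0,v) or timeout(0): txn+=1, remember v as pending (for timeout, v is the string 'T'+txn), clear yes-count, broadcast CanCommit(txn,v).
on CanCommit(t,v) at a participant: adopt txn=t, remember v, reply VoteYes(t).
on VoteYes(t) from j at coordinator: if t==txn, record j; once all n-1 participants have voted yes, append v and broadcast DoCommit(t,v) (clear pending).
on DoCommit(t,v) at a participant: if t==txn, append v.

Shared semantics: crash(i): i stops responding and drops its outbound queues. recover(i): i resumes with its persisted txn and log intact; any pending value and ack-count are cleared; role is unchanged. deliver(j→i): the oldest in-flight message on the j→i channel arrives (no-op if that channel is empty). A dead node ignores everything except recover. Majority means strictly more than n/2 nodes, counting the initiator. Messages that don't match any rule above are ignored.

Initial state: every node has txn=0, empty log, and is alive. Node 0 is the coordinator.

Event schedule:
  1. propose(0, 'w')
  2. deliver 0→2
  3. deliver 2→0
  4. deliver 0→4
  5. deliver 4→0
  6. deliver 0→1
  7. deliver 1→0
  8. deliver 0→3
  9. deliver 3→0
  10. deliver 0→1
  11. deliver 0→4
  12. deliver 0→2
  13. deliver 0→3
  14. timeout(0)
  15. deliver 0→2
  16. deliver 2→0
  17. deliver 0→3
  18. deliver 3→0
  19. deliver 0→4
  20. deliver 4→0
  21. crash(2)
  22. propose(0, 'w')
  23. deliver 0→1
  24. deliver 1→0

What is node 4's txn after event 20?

step 1 propose(0,'w'): 0={coor,t=1,log=-}
step 2 deliver 0→2: 2={part,t=1,log=-}
step 3 deliver 2→0: —
step 4 deliver 0→4: 4={part,t=1,log=-}
step 5 deliver 4→0: —
step 6 deliver 0→1: 1={part,t=1,log=-}
step 7 deliver 1→0: —
step 8 deliver 0→3: 3={part,t=1,log=-}
step 9 deliver 3→0: 0={coor,t=1,log=w}
step 10 deliver 0→1: 1={part,t=1,log=w}
step 11 deliver 0→4: 4={part,t=1,log=w}
step 12 deliver 0→2: 2={part,t=1,log=w}
step 13 deliver 0→3: 3={part,t=1,log=w}
step 14 timeout(0): 0={coor,t=2,log=w}
step 15 deliver 0→2: 2={part,t=2,log=w}
step 16 deliver 2→0: —
step 17 deliver 0→3: 3={part,t=2,log=w}
step 18 deliver 3→0: —
step 19 deliver 0→4: 4={part,t=2,log=w}
step 20 deliver 4→0: —

2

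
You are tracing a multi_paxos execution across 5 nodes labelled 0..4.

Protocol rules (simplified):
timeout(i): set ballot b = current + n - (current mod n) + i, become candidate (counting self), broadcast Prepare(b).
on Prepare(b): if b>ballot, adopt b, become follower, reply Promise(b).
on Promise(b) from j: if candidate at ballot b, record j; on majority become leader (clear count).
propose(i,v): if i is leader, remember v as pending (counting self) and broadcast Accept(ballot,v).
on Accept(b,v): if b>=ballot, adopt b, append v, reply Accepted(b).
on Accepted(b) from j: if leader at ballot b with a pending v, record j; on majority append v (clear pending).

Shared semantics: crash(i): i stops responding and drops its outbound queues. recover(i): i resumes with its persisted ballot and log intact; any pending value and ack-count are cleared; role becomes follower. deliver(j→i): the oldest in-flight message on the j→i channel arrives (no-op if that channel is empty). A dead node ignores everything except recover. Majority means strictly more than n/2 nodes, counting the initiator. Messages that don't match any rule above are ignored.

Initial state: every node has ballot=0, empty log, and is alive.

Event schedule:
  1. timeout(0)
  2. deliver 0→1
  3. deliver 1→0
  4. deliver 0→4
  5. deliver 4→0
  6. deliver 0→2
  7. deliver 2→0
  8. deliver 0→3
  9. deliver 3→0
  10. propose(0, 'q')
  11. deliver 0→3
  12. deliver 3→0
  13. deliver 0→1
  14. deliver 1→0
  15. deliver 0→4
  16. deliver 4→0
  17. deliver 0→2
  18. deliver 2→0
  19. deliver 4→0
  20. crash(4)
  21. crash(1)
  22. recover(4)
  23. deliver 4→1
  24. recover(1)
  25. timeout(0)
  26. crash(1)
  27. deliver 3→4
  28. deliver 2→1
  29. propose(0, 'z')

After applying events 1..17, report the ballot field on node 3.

1. timeout(0):  <0:cand b5 ->
2. deliver 0→1:  <1:foll b5 ->
3. deliver 1→0:  nop
4. deliver 0→4:  <4:foll b5 ->
5. deliver 4→0:  <0:lead b5 ->
6. deliver 0→2:  <2:foll b5 ->
7. deliver 2→0:  nop
8. deliver 0→3:  <3:foll b5 ->
9. deliver 3→0:  nop
10. propose(0,'q'):  nop
11. deliver 0→3:  <3:foll b5 q>
12. deliver 3→0:  nop
13. deliver 0→1:  <1:foll b5 q>
14. deliver 1→0:  <0:lead b5 q>
15. deliver 0→4:  <4:foll b5 q>
16. deliver 4→0:  nop
17. deliver 0→2:  <2:foll b5 q>

5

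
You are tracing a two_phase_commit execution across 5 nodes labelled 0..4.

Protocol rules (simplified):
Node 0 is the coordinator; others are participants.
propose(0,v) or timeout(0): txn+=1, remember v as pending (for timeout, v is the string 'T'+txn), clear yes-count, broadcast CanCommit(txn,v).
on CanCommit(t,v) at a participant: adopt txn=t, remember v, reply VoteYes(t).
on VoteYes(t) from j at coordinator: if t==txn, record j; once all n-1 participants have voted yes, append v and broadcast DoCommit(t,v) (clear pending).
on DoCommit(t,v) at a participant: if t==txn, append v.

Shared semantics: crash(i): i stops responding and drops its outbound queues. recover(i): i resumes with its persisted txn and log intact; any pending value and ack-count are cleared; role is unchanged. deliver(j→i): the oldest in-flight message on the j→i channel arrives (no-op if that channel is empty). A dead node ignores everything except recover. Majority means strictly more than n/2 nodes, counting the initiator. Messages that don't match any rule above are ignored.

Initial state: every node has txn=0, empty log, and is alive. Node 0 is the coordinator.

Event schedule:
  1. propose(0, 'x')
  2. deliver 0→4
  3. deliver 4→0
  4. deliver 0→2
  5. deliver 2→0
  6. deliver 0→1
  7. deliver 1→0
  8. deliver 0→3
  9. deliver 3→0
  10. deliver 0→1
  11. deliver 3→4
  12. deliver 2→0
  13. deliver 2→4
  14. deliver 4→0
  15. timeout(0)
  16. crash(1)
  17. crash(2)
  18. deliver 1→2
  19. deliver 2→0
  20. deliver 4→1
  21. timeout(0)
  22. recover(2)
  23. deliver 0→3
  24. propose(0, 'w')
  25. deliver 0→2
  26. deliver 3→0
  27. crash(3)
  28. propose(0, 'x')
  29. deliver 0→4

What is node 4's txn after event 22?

1. propose(0,'x'):  <0:coor t1 ->
2. deliver 0→4:  <4:part t1 ->
3. deliver 4→0:  nop
4. deliver 0→2:  <2:part t1 ->
5. deliver 2→0:  nop
6. deliver 0→1:  <1:part t1 ->
7. deliver 1→0:  nop
8. deliver 0→3:  <3:part t1 ->
9. deliver 3→0:  <0:coor t1 x>
10. deliver 0→1:  <1:part t1 x>
11. deliver 3→4:  nop
12. deliver 2→0:  nop
13. deliver 2→4:  nop
14. deliver 4→0:  nop
15. timeout(0):  <0:coor t2 x>
16. crash(1):  <1:✗part t1 x>
17. crash(2):  <2:✗part t1 ->
18. deliver 1→2:  nop
19. deliver 2→0:  nop
20. deliver 4→1:  nop
21. timeout(0):  <0:coor t3 x>
22. recover(2):  <2:part t1 ->

1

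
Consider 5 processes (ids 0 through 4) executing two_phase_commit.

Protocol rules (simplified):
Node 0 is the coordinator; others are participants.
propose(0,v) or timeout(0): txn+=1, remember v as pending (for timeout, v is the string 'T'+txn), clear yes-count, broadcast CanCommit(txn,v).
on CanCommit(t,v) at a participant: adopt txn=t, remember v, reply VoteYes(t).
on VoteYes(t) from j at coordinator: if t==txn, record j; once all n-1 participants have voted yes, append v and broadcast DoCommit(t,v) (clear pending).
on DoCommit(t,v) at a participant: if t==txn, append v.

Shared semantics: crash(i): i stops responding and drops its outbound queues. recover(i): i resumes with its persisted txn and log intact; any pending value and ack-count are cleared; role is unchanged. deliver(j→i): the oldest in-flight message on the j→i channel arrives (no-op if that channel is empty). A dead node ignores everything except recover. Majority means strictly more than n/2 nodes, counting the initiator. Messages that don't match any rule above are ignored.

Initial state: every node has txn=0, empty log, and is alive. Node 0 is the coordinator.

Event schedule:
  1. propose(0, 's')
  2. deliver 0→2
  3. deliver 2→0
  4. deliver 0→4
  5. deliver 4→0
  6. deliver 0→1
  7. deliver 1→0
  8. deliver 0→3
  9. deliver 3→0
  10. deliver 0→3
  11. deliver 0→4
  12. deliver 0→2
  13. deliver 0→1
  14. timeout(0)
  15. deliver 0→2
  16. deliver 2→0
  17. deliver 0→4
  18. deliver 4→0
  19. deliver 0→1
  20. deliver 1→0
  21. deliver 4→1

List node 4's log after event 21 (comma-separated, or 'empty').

1. propose(0,'s'):  <0:coor t1 ->
2. deliver 0→2:  <2:part t1 ->
3. deliver 2→0:  nop
4. deliver 0→4:  <4:part t1 ->
5. deliver 4→0:  nop
6. deliver 0→1:  <1:part t1 ->
7. deliver 1→0:  nop
8. deliver 0→3:  <3:part t1 ->
9. deliver 3→0:  <0:coor t1 s>
10. deliver 0→3:  <3:part t1 s>
11. deliver 0→4:  <4:part t1 s>
12. deliver 0→2:  <2:part t1 s>
13. deliver 0→1:  <1:part t1 s>
14. timeout(0):  <0:coor t2 s>
15. deliver 0→2:  <2:part t2 s>
16. deliver 2→0:  nop
17. deliver 0→4:  <4:part t2 s>
18. deliver 4→0:  nop
19. deliver 0→1:  <1:part t2 s>
20. deliver 1→0:  nop
21. deliver 4→1:  nop

s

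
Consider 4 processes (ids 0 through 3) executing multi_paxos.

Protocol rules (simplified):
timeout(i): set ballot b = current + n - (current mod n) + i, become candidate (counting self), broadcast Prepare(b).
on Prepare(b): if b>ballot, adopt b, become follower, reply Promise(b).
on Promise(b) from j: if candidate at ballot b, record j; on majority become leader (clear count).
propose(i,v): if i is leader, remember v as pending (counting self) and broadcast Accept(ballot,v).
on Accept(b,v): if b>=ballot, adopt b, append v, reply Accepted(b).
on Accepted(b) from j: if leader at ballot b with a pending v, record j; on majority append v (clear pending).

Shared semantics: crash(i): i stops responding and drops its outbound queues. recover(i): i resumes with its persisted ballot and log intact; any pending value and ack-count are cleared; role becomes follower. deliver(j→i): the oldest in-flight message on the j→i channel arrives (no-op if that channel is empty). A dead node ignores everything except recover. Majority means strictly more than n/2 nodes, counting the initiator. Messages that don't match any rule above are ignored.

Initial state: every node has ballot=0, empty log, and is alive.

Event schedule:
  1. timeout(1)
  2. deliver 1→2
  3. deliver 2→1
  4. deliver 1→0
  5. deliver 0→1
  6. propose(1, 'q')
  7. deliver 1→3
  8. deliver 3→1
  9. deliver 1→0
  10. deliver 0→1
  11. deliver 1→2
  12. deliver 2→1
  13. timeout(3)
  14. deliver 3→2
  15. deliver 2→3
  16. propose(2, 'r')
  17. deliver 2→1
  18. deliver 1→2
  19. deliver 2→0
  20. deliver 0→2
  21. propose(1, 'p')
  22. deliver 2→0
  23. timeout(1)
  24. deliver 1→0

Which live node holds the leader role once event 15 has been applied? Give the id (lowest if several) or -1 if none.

step 1 timeout(1): 1={cand,b=5,log=-}
step 2 deliver 1→2: 2={foll,b=5,log=-}
step 3 deliver 2→1: —
step 4 deliver 1→0: 0={foll,b=5,log=-}
step 5 deliver 0→1: 1={lead,b=5,log=-}
step 6 propose(1,'q'): —
step 7 deliver 1→3: 3={foll,b=5,log=-}
step 8 deliver 3→1: —
step 9 deliver 1→0: 0={foll,b=5,log=q}
step 10 deliver 0→1: —
step 11 deliver 1→2: 2={foll,b=5,log=q}
step 12 deliver 2→1: 1={lead,b=5,log=q}
step 13 timeout(3): 3={cand,b=11,log=-}
step 14 deliver 3→2: 2={foll,b=11,log=q}
step 15 deliver 2→3: —

1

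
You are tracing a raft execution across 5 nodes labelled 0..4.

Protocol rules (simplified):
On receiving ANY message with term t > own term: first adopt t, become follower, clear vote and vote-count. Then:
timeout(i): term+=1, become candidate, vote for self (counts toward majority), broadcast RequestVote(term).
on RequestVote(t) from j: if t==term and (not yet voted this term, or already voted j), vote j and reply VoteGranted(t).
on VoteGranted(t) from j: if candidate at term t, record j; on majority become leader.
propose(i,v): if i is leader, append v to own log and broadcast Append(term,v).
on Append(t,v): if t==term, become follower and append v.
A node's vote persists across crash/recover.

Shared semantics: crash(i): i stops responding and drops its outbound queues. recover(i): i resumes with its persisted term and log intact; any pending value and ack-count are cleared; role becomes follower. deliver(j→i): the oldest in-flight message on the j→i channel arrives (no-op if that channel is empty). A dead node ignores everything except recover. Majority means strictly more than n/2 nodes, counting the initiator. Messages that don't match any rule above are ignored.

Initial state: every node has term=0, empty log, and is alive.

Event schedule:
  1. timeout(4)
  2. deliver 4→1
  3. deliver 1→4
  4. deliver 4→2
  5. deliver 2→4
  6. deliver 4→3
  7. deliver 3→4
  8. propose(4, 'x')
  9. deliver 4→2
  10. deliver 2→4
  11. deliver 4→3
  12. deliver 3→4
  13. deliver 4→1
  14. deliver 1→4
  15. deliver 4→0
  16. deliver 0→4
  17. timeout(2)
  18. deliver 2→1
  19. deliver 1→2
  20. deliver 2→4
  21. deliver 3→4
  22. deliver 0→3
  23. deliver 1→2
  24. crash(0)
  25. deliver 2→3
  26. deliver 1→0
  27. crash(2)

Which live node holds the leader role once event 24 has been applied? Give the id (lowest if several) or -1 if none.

[1] timeout(4) → N4(cand t1 [-])
[2] deliver 4→1 → N1(foll t1 [-])
[3] deliver 1→4 → ∅
[4] deliver 4→2 → N2(foll t1 [-])
[5] deliver 2→4 → N4(lead t1 [-])
[6] deliver 4→3 → N3(foll t1 [-])
[7] deliver 3→4 → ∅
[8] propose(4,'x') → N4(lead t1 [x])
[9] deliver 4→2 → N2(foll t1 [x])
[10] deliver 2→4 → ∅
[11] deliver 4→3 → N3(foll t1 [x])
[12] deliver 3→4 → ∅
[13] deliver 4→1 → N1(foll t1 [x])
[14] deliver 1→4 → ∅
[15] deliver 4→0 → N0(foll t1 [-])
[16] deliver 0→4 → ∅
[17] timeout(2) → N2(cand t2 [x])
[18] deliver 2→1 → N1(foll t2 [x])
[19] deliver 1→2 → ∅
[20] deliver 2→4 → N4(foll t2 [x])
[21] deliver 3→4 → ∅
[22] deliver 0→3 → ∅
[23] deliver 1→2 → ∅
[24] crash(0) → N0(✗foll t1 [-])

-1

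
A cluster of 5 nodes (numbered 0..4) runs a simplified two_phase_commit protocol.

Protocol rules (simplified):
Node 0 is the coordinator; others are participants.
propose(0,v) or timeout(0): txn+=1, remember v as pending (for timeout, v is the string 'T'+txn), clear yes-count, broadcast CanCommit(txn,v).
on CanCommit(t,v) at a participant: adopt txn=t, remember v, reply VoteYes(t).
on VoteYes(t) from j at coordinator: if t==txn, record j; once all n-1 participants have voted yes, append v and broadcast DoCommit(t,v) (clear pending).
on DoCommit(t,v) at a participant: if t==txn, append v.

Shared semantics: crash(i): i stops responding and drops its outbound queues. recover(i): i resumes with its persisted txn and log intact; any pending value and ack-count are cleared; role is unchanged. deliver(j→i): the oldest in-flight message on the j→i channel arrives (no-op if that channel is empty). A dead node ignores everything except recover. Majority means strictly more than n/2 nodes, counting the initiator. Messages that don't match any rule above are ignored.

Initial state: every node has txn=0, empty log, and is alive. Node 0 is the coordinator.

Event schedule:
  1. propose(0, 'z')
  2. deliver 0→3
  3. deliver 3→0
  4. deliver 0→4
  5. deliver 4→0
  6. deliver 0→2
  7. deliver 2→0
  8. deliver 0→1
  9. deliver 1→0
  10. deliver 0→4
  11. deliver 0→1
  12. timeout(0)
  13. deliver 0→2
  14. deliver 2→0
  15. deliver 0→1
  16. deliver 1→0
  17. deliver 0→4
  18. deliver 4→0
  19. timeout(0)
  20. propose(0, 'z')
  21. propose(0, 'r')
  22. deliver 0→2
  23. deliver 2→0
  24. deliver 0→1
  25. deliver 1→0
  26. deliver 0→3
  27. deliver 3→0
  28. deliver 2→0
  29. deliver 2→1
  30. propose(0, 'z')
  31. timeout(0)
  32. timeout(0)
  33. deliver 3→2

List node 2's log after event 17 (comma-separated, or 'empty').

z

1. propose(0,'z'):  <0:coor t1 ->
2. deliver 0→3:  <3:part t1 ->
3. deliver 3→0:  nop
4. deliver 0→4:  <4:part t1 ->
5. deliver 4→0:  nop
6. deliver 0→2:  <2:part t1 ->
7. deliver 2→0:  nop
8. deliver 0→1:  <1:part t1 ->
9. deliver 1→0:  <0:coor t1 z>
10. deliver 0→4:  <4:part t1 z>
11. deliver 0→1:  <1:part t1 z>
12. timeout(0):  <0:coor t2 z>
13. deliver 0→2:  <2:part t1 z>
14. deliver 2→0:  nop
15. deliver 0→1:  <1:part t2 z>
16. deliver 1→0:  nop
17. deliver 0→4:  <4:part t2 z>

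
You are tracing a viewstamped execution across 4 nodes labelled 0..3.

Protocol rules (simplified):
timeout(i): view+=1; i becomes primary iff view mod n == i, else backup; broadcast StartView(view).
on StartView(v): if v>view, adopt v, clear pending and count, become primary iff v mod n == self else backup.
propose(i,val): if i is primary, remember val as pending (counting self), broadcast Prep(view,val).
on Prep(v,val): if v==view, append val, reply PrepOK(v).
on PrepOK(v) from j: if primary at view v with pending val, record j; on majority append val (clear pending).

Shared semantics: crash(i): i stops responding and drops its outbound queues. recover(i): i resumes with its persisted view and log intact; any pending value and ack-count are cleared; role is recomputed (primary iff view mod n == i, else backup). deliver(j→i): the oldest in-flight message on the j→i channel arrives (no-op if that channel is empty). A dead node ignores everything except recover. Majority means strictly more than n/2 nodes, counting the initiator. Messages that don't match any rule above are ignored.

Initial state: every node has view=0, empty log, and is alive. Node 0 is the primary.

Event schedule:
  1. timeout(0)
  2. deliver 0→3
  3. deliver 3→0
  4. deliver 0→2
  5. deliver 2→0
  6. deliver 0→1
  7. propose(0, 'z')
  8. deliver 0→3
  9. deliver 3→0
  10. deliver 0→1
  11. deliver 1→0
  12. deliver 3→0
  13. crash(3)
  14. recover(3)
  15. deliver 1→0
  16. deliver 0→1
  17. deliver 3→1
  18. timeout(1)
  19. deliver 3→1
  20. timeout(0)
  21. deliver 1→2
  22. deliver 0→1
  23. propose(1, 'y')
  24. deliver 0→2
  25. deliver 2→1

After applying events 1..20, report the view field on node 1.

2

step 1 timeout(0): 0={back,v=1,log=-}
step 2 deliver 0→3: 3={back,v=1,log=-}
step 3 deliver 3→0: —
step 4 deliver 0→2: 2={back,v=1,log=-}
step 5 deliver 2→0: —
step 6 deliver 0→1: 1={prim,v=1,log=-}
step 7 propose(0,'z'): —
step 8 deliver 0→3: —
step 9 deliver 3→0: —
step 10 deliver 0→1: —
step 11 deliver 1→0: —
step 12 deliver 3→0: —
step 13 crash(3): 3={✗back,v=1,log=-}
step 14 recover(3): 3={back,v=1,log=-}
step 15 deliver 1→0: —
step 16 deliver 0→1: —
step 17 deliver 3→1: —
step 18 timeout(1): 1={back,v=2,log=-}
step 19 deliver 3→1: —
step 20 timeout(0): 0={back,v=2,log=-}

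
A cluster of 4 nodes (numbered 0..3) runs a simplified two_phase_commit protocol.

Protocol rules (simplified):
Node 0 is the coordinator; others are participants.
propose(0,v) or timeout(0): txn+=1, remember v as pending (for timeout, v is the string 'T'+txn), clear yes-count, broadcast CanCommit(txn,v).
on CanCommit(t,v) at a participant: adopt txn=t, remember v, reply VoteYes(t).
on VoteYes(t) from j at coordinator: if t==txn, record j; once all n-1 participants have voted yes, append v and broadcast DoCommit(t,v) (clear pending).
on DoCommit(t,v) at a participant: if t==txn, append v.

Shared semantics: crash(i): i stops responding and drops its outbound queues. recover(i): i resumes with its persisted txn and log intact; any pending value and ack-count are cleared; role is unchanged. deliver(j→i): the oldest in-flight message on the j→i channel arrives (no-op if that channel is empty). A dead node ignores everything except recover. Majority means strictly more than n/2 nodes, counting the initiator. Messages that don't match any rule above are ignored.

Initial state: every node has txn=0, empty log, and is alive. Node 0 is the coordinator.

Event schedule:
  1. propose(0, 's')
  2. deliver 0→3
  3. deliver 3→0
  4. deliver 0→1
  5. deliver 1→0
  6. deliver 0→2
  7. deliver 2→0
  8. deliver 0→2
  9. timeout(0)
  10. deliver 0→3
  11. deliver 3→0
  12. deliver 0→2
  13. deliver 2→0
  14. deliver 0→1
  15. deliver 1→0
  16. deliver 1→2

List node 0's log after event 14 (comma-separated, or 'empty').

after 1 — propose(0,'s'): n0:coor/t1/[-]
after 2 — deliver 0→3: n3:part/t1/[-]
after 3 — deliver 3→0: ·
after 4 — deliver 0→1: n1:part/t1/[-]
after 5 — deliver 1→0: ·
after 6 — deliver 0→2: n2:part/t1/[-]
after 7 — deliver 2→0: n0:coor/t1/[s]
after 8 — deliver 0→2: n2:part/t1/[s]
after 9 — timeout(0): n0:coor/t2/[s]
after 10 — deliver 0→3: n3:part/t1/[s]
after 11 — deliver 3→0: ·
after 12 — deliver 0→2: n2:part/t2/[s]
after 13 — deliver 2→0: ·
after 14 — deliver 0→1: n1:part/t1/[s]

s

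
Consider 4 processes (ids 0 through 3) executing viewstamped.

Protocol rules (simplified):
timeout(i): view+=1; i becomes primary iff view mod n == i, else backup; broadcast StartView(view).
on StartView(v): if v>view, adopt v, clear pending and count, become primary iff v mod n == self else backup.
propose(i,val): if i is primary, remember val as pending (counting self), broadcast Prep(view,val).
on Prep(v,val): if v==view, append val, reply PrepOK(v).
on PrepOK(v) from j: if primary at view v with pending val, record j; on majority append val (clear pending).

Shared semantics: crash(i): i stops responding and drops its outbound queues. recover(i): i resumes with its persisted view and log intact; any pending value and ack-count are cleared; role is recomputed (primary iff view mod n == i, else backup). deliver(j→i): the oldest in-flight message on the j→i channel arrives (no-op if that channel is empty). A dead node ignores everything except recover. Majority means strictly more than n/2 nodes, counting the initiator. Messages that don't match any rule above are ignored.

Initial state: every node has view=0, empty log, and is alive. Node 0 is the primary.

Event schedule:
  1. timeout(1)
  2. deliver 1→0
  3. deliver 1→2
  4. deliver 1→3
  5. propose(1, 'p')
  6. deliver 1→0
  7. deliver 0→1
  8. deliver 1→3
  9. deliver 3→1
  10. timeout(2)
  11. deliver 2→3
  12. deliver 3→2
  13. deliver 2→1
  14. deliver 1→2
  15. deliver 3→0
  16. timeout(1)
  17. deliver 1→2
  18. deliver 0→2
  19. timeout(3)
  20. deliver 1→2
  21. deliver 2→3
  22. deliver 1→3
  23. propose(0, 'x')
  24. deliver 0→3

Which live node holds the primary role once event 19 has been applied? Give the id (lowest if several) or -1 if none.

3

[1] timeout(1) → N1(prim v1 [-])
[2] deliver 1→0 → N0(back v1 [-])
[3] deliver 1→2 → N2(back v1 [-])
[4] deliver 1→3 → N3(back v1 [-])
[5] propose(1,'p') → ∅
[6] deliver 1→0 → N0(back v1 [p])
[7] deliver 0→1 → ∅
[8] deliver 1→3 → N3(back v1 [p])
[9] deliver 3→1 → N1(prim v1 [p])
[10] timeout(2) → N2(prim v2 [-])
[11] deliver 2→3 → N3(back v2 [p])
[12] deliver 3→2 → ∅
[13] deliver 2→1 → N1(back v2 [p])
[14] deliver 1→2 → ∅
[15] deliver 3→0 → ∅
[16] timeout(1) → N1(back v3 [p])
[17] deliver 1→2 → N2(back v3 [-])
[18] deliver 0→2 → ∅
[19] timeout(3) → N3(prim v3 [p])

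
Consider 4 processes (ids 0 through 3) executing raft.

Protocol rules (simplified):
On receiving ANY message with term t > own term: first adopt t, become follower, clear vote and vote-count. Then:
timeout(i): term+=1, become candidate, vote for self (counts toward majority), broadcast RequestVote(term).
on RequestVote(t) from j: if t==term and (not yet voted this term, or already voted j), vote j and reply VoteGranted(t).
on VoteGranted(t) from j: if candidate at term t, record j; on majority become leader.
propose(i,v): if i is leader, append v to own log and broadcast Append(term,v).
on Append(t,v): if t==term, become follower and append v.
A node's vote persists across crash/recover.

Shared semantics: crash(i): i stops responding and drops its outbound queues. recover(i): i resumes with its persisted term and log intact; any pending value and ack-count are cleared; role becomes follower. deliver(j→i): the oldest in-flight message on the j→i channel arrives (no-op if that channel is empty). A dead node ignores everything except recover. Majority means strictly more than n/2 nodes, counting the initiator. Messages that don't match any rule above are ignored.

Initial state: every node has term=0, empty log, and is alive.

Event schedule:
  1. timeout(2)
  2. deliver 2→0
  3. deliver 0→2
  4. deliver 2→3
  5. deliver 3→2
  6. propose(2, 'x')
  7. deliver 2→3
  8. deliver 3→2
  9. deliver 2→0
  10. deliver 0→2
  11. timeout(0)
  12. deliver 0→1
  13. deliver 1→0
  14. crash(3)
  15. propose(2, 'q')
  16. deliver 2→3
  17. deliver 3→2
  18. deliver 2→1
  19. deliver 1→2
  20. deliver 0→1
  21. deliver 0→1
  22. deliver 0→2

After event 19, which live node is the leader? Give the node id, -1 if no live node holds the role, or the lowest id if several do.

2

after 1 — timeout(2): n2:cand/t1/[-]
after 2 — deliver 2→0: n0:foll/t1/[-]
after 3 — deliver 0→2: ·
after 4 — deliver 2→3: n3:foll/t1/[-]
after 5 — deliver 3→2: n2:lead/t1/[-]
after 6 — propose(2,'x'): n2:lead/t1/[x]
after 7 — deliver 2→3: n3:foll/t1/[x]
after 8 — deliver 3→2: ·
after 9 — deliver 2→0: n0:foll/t1/[x]
after 10 — deliver 0→2: ·
after 11 — timeout(0): n0:cand/t2/[x]
after 12 — deliver 0→1: n1:foll/t2/[-]
after 13 — deliver 1→0: ·
after 14 — crash(3): n3:✗foll/t1/[x]
after 15 — propose(2,'q'): n2:lead/t1/[x,q]
after 16 — deliver 2→3: ·
after 17 — deliver 3→2: ·
after 18 — deliver 2→1: ·
after 19 — deliver 1→2: ·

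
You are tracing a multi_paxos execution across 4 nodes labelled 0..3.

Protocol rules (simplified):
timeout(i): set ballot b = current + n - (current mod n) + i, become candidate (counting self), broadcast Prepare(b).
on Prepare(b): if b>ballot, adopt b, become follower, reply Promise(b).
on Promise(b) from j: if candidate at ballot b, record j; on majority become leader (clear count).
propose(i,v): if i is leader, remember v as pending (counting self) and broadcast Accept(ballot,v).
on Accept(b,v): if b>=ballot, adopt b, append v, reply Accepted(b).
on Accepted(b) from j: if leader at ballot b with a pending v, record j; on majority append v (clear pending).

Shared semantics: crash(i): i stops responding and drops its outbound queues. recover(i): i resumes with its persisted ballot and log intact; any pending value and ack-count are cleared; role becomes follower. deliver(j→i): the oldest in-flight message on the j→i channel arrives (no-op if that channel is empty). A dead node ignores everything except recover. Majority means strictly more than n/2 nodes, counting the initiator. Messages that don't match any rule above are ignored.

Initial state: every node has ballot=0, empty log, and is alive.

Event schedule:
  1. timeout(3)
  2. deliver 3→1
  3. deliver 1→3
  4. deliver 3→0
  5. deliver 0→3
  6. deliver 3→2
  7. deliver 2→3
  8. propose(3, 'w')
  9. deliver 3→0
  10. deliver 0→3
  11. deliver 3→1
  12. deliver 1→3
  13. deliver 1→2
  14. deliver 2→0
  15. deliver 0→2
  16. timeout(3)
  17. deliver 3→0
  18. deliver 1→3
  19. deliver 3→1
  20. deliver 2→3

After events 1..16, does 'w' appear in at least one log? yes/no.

[1] timeout(3) → N3(cand b7 [-])
[2] deliver 3→1 → N1(foll b7 [-])
[3] deliver 1→3 → ∅
[4] deliver 3→0 → N0(foll b7 [-])
[5] deliver 0→3 → N3(lead b7 [-])
[6] deliver 3→2 → N2(foll b7 [-])
[7] deliver 2→3 → ∅
[8] propose(3,'w') → ∅
[9] deliver 3→0 → N0(foll b7 [w])
[10] deliver 0→3 → ∅
[11] deliver 3→1 → N1(foll b7 [w])
[12] deliver 1→3 → N3(lead b7 [w])
[13] deliver 1→2 → ∅
[14] deliver 2→0 → ∅
[15] deliver 0→2 → ∅
[16] timeout(3) → N3(cand b11 [w])

yes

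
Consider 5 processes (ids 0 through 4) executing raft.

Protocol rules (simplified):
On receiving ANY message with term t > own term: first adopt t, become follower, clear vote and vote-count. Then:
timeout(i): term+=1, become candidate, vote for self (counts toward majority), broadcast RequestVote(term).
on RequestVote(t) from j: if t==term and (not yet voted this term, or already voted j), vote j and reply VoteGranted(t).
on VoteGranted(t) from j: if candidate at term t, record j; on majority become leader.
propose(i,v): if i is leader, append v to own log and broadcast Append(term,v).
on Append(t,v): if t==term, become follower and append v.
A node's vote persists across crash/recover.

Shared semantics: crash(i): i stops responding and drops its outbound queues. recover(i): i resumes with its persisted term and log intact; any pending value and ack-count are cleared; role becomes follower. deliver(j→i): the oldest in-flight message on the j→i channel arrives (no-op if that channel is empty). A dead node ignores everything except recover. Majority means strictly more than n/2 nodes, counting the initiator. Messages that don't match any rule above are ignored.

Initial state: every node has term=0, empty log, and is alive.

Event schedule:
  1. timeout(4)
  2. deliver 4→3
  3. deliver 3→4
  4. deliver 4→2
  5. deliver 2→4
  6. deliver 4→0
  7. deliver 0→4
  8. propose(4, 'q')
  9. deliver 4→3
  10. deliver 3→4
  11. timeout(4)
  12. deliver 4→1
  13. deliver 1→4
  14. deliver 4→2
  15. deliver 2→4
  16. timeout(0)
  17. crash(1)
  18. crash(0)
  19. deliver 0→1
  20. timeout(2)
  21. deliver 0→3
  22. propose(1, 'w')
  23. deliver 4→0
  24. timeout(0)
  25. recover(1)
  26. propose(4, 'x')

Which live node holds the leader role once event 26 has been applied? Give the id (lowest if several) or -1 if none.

-1

e1 timeout(4): 4[cand,t=1,-]
e2 deliver 4→3: 3[foll,t=1,-]
e3 deliver 3→4: ·
e4 deliver 4→2: 2[foll,t=1,-]
e5 deliver 2→4: 4[lead,t=1,-]
e6 deliver 4→0: 0[foll,t=1,-]
e7 deliver 0→4: ·
e8 propose(4,'q'): 4[lead,t=1,q]
e9 deliver 4→3: 3[foll,t=1,q]
e10 deliver 3→4: ·
e11 timeout(4): 4[cand,t=2,q]
e12 deliver 4→1: 1[foll,t=1,-]
e13 deliver 1→4: ·
e14 deliver 4→2: 2[foll,t=1,q]
e15 deliver 2→4: ·
e16 timeout(0): 0[cand,t=2,-]
e17 crash(1): 1[✗foll,t=1,-]
e18 crash(0): 0[✗cand,t=2,-]
e19 deliver 0→1: ·
e20 timeout(2): 2[cand,t=2,q]
e21 deliver 0→3: ·
e22 propose(1,'w'): ·
e23 deliver 4→0: ·
e24 timeout(0): ·
e25 recover(1): 1[foll,t=1,-]
e26 propose(4,'x'): ·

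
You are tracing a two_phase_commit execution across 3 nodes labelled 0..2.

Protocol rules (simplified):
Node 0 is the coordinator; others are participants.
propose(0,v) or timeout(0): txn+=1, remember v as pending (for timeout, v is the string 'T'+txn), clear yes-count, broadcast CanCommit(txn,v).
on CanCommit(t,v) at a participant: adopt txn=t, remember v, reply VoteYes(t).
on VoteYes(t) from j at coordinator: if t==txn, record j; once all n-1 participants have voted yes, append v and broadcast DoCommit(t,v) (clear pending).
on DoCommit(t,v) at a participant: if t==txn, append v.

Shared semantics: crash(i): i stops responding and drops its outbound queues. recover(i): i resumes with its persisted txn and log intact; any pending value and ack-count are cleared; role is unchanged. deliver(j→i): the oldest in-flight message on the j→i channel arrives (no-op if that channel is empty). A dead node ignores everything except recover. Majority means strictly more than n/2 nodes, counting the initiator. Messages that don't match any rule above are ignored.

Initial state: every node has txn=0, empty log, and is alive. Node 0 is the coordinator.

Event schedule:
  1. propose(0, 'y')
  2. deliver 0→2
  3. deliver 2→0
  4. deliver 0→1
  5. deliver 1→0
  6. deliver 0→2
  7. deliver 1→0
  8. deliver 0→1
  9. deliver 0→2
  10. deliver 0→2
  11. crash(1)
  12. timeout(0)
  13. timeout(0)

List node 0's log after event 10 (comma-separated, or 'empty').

after 1 — propose(0,'y'): n0:coor/t1/[-]
after 2 — deliver 0→2: n2:part/t1/[-]
after 3 — deliver 2→0: ·
after 4 — deliver 0→1: n1:part/t1/[-]
after 5 — deliver 1→0: n0:coor/t1/[y]
after 6 — deliver 0→2: n2:part/t1/[y]
after 7 — deliver 1→0: ·
after 8 — deliver 0→1: n1:part/t1/[y]
after 9 — deliver 0→2: ·
after 10 — deliver 0→2: ·

y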